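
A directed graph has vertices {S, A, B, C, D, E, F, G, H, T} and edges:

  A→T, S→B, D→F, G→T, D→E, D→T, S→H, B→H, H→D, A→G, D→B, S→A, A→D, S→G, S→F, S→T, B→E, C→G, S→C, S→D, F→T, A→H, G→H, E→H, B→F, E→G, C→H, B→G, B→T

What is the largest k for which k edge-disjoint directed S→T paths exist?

Assign every edge capacity 1; by Menger, the answer equals the max flow.
Path S→T (+1); total 1.
Path S→A→T (+1); total 2.
Path S→B→T (+1); total 3.
Path S→D→T (+1); total 4.
Path S→F→T (+1); total 5.
Path S→G→T (+1); total 6.
No residual S→T path; max flow = 6.
Certifying cut of size 6: {B→T, D→T, F→T, G→T, S→A, S→T}.

6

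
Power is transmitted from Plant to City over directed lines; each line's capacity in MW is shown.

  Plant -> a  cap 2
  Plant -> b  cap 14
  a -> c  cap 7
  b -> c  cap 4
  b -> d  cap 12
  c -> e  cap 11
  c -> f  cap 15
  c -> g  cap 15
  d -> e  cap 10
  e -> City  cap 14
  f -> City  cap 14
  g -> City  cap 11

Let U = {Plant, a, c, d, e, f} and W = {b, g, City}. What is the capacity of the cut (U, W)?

57

Edges leaving {Plant, a, c, d, e, f}: Plant→b (14), c→g (15), e→City (14), f→City (14).
Cut capacity = 14 + 15 + 14 + 14 = 57.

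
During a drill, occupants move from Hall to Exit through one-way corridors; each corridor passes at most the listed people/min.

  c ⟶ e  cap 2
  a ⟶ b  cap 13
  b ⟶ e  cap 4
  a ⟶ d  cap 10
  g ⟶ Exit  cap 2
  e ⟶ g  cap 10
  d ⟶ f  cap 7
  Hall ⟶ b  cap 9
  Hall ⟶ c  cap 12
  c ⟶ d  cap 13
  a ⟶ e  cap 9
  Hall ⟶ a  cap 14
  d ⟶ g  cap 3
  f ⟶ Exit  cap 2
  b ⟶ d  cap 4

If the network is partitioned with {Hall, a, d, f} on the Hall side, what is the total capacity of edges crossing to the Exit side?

Edges leaving {Hall, a, d, f}: Hall→b (9), Hall→c (12), a→b (13), a→e (9), d→g (3), f→Exit (2).
Cut capacity = 9 + 12 + 13 + 9 + 3 + 2 = 48.

48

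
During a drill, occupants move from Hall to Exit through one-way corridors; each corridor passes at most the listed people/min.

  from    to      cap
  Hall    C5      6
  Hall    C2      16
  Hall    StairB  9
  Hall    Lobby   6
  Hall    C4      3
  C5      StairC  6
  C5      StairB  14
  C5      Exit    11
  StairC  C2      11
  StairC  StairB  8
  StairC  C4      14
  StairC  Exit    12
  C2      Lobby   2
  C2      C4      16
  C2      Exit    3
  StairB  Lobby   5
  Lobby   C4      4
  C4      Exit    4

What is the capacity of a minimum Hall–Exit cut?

13

Augment Hall→C5→Exit: bottleneck 6, flow now 6.
Augment Hall→C2→Exit: bottleneck 3, flow now 9.
Augment Hall→C4→Exit: bottleneck 3, flow now 12.
Augment Hall→C2→C4→Exit: bottleneck 1, flow now 13.
No augmenting path remains; maximum flow = 13.
By max-flow min-cut, the minimum cut capacity equals the max flow.
In the residual graph, reachable from Hall: {Hall, C2, StairB, Lobby, C4}.
Min-cut edges: Hall→C5 (6), C2→Exit (3), C4→Exit (4); capacity 6 + 3 + 4 = 13.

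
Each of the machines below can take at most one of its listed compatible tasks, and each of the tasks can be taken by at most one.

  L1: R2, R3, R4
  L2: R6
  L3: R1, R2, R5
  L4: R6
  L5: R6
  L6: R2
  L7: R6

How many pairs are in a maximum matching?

4

Unit-capacity flow: source→left, listed edges, right→sink; max matching = max flow.
Augmenting path L1→R2 (+1); matched 1.
Augmenting path L2→R6 (+1); matched 2.
Augmenting path L3→R1 (+1); matched 3.
Augmenting path L6→R2→L1→R3 (+1); matched 4.
No augmenting path remains; maximum matching = 4.
König certificate: {L1, L3, L6, R6} is a vertex cover of size 4 (every listed pair touches it), so no matching can be larger.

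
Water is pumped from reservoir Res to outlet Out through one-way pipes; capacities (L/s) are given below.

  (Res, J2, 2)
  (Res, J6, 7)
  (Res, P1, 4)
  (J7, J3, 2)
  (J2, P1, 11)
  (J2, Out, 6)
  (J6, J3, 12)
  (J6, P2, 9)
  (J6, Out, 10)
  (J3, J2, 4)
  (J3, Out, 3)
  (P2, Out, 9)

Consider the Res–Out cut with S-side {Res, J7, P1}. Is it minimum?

Given cut capacity: 2 + 7 + 2 = 11.
Augment Res→J2→Out: bottleneck 2, flow now 2.
Augment Res→J6→Out: bottleneck 7, flow now 9.
No augmenting path remains; maximum flow = 9.
In the residual graph, reachable from Res: {Res, P1}.
Min-cut edges: Res→J2 (2), Res→J6 (7); capacity 2 + 7 = 9.
Cut capacity 11 exceeds the max flow 9, so it is not minimum.

No — its capacity is 11, but the minimum cut has capacity 9.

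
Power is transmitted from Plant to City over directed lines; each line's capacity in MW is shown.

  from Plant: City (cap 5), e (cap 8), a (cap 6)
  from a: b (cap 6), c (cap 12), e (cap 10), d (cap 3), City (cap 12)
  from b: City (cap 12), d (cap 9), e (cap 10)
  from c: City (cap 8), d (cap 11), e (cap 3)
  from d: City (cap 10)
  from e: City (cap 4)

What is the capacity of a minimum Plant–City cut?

15

Augment Plant→City: bottleneck 5, flow now 5.
Augment Plant→a→City: bottleneck 6, flow now 11.
Augment Plant→e→City: bottleneck 4, flow now 15.
No augmenting path remains; maximum flow = 15.
By max-flow min-cut, the minimum cut capacity equals the max flow.
In the residual graph, reachable from Plant: {Plant, e}.
Min-cut edges: Plant→a (6), Plant→City (5), e→City (4); capacity 6 + 5 + 4 = 15.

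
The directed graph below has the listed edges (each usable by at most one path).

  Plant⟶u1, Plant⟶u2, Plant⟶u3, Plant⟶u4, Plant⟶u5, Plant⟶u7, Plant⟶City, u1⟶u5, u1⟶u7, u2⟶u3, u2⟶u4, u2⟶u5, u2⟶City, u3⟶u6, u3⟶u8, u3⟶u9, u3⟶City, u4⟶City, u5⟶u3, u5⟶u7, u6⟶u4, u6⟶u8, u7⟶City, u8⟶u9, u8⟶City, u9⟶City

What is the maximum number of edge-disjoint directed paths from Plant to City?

6

Assign every edge capacity 1; by Menger, the answer equals the max flow.
Path Plant→City (+1); total 1.
Path Plant→u2→City (+1); total 2.
Path Plant→u3→City (+1); total 3.
Path Plant→u4→City (+1); total 4.
Path Plant→u7→City (+1); total 5.
Path Plant→u5→u3→u8→City (+1); total 6.
No residual Plant→City path; max flow = 6.
Certifying cut of size 6: {Plant→City, Plant→u2, Plant→u3, Plant→u4, u5→u3, u7→City}.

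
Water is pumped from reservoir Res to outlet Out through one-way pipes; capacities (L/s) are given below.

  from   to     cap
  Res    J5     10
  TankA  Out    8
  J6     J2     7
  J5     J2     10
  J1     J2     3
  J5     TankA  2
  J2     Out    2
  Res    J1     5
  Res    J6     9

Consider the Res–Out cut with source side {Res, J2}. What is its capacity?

26

Edges leaving {Res, J2}: Res→J1 (5), Res→J5 (10), Res→J6 (9), J2→Out (2).
Cut capacity = 5 + 10 + 9 + 2 = 26.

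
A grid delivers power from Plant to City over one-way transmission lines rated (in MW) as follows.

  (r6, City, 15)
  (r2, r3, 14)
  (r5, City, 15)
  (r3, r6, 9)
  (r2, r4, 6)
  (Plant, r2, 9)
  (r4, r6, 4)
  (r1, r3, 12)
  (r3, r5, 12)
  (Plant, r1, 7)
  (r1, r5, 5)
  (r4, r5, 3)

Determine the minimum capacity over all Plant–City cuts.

Augment Plant→r1→r5→City: bottleneck 5, flow now 5.
Augment Plant→r1→r3→r5→City: bottleneck 2, flow now 7.
Augment Plant→r2→r3→r5→City: bottleneck 8, flow now 15.
Augment Plant→r2→r3→r6→City: bottleneck 1, flow now 16.
No augmenting path remains; maximum flow = 16.
By max-flow min-cut, the minimum cut capacity equals the max flow.
In the residual graph, reachable from Plant: {Plant}.
Min-cut edges: Plant→r1 (7), Plant→r2 (9); capacity 7 + 9 = 16.

16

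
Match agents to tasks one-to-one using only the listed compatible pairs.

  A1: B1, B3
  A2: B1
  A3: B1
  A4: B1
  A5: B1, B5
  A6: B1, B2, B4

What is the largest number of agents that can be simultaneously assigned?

Unit-capacity flow: source→left, listed edges, right→sink; max matching = max flow.
Augmenting path A1→B1 (+1); matched 1.
Augmenting path A5→B5 (+1); matched 2.
Augmenting path A6→B2 (+1); matched 3.
Augmenting path A2→B1→A1→B3 (+1); matched 4.
No augmenting path remains; maximum matching = 4.
König certificate: {A1, A5, A6, B1} is a vertex cover of size 4 (every listed pair touches it), so no matching can be larger.

4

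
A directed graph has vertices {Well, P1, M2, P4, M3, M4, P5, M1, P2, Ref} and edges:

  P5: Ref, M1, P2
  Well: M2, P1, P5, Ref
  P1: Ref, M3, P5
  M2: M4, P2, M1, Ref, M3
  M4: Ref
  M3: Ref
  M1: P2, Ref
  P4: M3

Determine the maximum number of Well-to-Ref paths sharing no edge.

4

Assign every edge capacity 1; by Menger, the answer equals the max flow.
Path Well→Ref (+1); total 1.
Path Well→P1→Ref (+1); total 2.
Path Well→M2→Ref (+1); total 3.
Path Well→P5→Ref (+1); total 4.
No residual Well→Ref path; max flow = 4.
Certifying cut of size 4: {Well→M2, Well→P1, Well→P5, Well→Ref}.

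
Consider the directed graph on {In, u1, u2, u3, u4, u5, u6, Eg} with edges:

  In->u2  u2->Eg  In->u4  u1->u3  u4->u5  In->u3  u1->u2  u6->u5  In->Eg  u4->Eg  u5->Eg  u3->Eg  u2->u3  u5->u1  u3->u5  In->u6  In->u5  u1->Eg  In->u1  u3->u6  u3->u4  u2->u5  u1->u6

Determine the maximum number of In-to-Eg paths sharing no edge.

Assign every edge capacity 1; by Menger, the answer equals the max flow.
Path In→Eg (+1); total 1.
Path In→u1→Eg (+1); total 2.
Path In→u2→Eg (+1); total 3.
Path In→u3→Eg (+1); total 4.
Path In→u4→Eg (+1); total 5.
Path In→u5→Eg (+1); total 6.
No residual In→Eg path; max flow = 6.
Certifying cut of size 6: {In→Eg, u1→Eg, u2→Eg, u3→Eg, u4→Eg, u5→Eg}.

6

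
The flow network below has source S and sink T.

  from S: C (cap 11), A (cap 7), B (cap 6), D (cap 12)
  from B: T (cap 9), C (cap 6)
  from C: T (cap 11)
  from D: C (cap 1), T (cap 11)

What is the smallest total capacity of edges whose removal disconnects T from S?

28

Augment S→B→T: bottleneck 6, flow now 6.
Augment S→C→T: bottleneck 11, flow now 17.
Augment S→D→T: bottleneck 11, flow now 28.
No augmenting path remains; maximum flow = 28.
By max-flow min-cut, the minimum cut capacity equals the max flow.
In the residual graph, reachable from S: {S, A, C, D}.
Min-cut edges: S→B (6), C→T (11), D→T (11); capacity 6 + 11 + 11 = 28.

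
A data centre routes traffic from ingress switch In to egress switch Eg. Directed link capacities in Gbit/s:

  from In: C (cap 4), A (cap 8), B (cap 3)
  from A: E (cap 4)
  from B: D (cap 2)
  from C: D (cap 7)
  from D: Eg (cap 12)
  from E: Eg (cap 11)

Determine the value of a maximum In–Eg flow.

Augment In→A→E→Eg: bottleneck 4, flow now 4.
Augment In→B→D→Eg: bottleneck 2, flow now 6.
Augment In→C→D→Eg: bottleneck 4, flow now 10.
No augmenting path remains; maximum flow = 10.
In the residual graph, reachable from In: {In, A, B}.
Min-cut edges: In→C (4), A→E (4), B→D (2); capacity 4 + 4 + 2 = 10.
This cut is saturated, so no flow can exceed 10.

10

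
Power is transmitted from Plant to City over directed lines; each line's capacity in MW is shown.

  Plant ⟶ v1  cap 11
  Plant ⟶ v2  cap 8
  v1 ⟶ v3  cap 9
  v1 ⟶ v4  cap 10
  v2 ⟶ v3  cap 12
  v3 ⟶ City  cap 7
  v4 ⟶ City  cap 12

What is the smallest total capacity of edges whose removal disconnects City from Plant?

17

Augment Plant→v1→v3→City: bottleneck 7, flow now 7.
Augment Plant→v1→v4→City: bottleneck 4, flow now 11.
Augment Plant→v2→v3→v1→v4→City: bottleneck 6, flow now 17. (uses reverse residual edge)
No augmenting path remains; maximum flow = 17.
By max-flow min-cut, the minimum cut capacity equals the max flow.
In the residual graph, reachable from Plant: {Plant, v1, v2, v3}.
Min-cut edges: v1→v4 (10), v3→City (7); capacity 10 + 7 = 17.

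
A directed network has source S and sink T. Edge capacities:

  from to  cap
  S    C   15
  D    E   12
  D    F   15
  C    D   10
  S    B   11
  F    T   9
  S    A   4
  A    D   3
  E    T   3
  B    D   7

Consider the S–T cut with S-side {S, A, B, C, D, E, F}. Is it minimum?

Given cut capacity: 3 + 9 = 12.
Augment S→A→D→E→T: bottleneck 3, flow now 3.
Augment S→B→D→F→T: bottleneck 7, flow now 10.
Augment S→C→D→F→T: bottleneck 2, flow now 12.
No augmenting path remains; maximum flow = 12.
Cut capacity 12 equals the max flow, so it is a minimum cut.

Yes — it is a minimum cut (capacity 12).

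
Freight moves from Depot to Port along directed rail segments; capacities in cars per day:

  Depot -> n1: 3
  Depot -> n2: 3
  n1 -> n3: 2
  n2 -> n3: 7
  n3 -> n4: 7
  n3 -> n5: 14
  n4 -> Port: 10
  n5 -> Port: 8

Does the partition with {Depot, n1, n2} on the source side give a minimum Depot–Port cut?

Given cut capacity: 2 + 7 = 9.
Augment Depot→n1→n3→n4→Port: bottleneck 2, flow now 2.
Augment Depot→n2→n3→n4→Port: bottleneck 3, flow now 5.
No augmenting path remains; maximum flow = 5.
In the residual graph, reachable from Depot: {Depot, n1}.
Min-cut edges: Depot→n2 (3), n1→n3 (2); capacity 3 + 2 = 5.
Cut capacity 9 exceeds the max flow 5, so it is not minimum.

No — its capacity is 9, but the minimum cut has capacity 5.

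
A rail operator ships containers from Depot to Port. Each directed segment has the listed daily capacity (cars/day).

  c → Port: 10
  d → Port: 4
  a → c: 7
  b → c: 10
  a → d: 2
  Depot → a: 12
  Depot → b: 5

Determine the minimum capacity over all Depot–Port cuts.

Augment Depot→a→c→Port: bottleneck 7, flow now 7.
Augment Depot→a→d→Port: bottleneck 2, flow now 9.
Augment Depot→b→c→Port: bottleneck 3, flow now 12.
No augmenting path remains; maximum flow = 12.
By max-flow min-cut, the minimum cut capacity equals the max flow.
In the residual graph, reachable from Depot: {Depot, a, b, c}.
Min-cut edges: a→d (2), c→Port (10); capacity 2 + 10 = 12.

12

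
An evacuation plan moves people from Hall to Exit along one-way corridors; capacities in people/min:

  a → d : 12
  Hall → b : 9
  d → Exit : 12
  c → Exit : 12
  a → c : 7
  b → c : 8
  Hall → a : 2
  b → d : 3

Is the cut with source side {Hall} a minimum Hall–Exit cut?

Given cut capacity: 2 + 9 = 11.
Augment Hall→a→c→Exit: bottleneck 2, flow now 2.
Augment Hall→b→c→Exit: bottleneck 8, flow now 10.
Augment Hall→b→d→Exit: bottleneck 1, flow now 11.
No augmenting path remains; maximum flow = 11.
Cut capacity 11 equals the max flow, so it is a minimum cut.

Yes — it is a minimum cut (capacity 11).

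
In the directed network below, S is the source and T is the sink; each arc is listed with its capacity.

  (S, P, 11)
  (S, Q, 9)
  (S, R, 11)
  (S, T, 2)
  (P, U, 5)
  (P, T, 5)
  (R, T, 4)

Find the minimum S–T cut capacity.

11

Augment S→T: bottleneck 2, flow now 2.
Augment S→P→T: bottleneck 5, flow now 7.
Augment S→R→T: bottleneck 4, flow now 11.
No augmenting path remains; maximum flow = 11.
By max-flow min-cut, the minimum cut capacity equals the max flow.
In the residual graph, reachable from S: {S, P, Q, R, U}.
Min-cut edges: S→T (2), P→T (5), R→T (4); capacity 2 + 5 + 4 = 11.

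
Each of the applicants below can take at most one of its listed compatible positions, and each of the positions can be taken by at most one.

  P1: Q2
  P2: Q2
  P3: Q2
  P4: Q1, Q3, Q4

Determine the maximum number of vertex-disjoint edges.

Unit-capacity flow: source→left, listed edges, right→sink; max matching = max flow.
Augmenting path P1→Q2 (+1); matched 1.
Augmenting path P4→Q1 (+1); matched 2.
No augmenting path remains; maximum matching = 2.
König certificate: {P4, Q2} is a vertex cover of size 2 (every listed pair touches it), so no matching can be larger.

2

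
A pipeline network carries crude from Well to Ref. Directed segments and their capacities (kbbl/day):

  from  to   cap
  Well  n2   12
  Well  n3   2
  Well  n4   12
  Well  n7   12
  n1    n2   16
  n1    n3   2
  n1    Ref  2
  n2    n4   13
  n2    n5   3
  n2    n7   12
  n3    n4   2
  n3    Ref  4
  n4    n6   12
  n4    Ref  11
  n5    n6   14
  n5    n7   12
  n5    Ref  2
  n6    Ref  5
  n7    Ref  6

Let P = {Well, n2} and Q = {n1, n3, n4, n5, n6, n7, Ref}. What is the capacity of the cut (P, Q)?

Edges leaving {Well, n2}: Well→n3 (2), Well→n4 (12), Well→n7 (12), n2→n4 (13), n2→n5 (3), n2→n7 (12).
Cut capacity = 2 + 12 + 12 + 13 + 3 + 12 = 54.

54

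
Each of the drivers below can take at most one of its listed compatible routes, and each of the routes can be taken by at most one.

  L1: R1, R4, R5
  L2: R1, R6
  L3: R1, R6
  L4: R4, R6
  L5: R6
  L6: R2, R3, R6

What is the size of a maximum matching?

5

Unit-capacity flow: source→left, listed edges, right→sink; max matching = max flow.
Augmenting path L1→R1 (+1); matched 1.
Augmenting path L2→R6 (+1); matched 2.
Augmenting path L4→R4 (+1); matched 3.
Augmenting path L6→R2 (+1); matched 4.
Augmenting path L3→R1→L1→R5 (+1); matched 5.
No augmenting path remains; maximum matching = 5.
König certificate: {L1, L4, L6, R1, R6} is a vertex cover of size 5 (every listed pair touches it), so no matching can be larger.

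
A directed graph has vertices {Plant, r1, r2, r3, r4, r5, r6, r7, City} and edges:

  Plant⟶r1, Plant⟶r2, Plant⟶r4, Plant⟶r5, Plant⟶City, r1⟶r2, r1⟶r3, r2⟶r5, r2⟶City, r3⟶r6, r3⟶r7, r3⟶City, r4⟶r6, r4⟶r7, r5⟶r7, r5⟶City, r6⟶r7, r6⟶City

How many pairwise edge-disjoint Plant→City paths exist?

5

Assign every edge capacity 1; by Menger, the answer equals the max flow.
Path Plant→City (+1); total 1.
Path Plant→r2→City (+1); total 2.
Path Plant→r5→City (+1); total 3.
Path Plant→r1→r3→City (+1); total 4.
Path Plant→r4→r6→City (+1); total 5.
No residual Plant→City path; max flow = 5.
Certifying cut of size 5: {Plant→City, Plant→r1, Plant→r2, Plant→r4, Plant→r5}.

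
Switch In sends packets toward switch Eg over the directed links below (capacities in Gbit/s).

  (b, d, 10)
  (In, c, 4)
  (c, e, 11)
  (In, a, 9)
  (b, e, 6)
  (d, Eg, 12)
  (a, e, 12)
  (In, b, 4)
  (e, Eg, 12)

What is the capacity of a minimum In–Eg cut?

Augment In→a→e→Eg: bottleneck 9, flow now 9.
Augment In→b→d→Eg: bottleneck 4, flow now 13.
Augment In→c→e→Eg: bottleneck 3, flow now 16.
No augmenting path remains; maximum flow = 16.
By max-flow min-cut, the minimum cut capacity equals the max flow.
In the residual graph, reachable from In: {In, a, c, e}.
Min-cut edges: In→b (4), e→Eg (12); capacity 4 + 12 = 16.

16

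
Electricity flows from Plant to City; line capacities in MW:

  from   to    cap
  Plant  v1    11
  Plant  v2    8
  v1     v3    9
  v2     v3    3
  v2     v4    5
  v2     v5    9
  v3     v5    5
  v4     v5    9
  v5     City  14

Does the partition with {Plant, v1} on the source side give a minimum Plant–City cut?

No — its capacity is 17, but the minimum cut has capacity 13.

Given cut capacity: 8 + 9 = 17.
Augment Plant→v2→v5→City: bottleneck 8, flow now 8.
Augment Plant→v1→v3→v5→City: bottleneck 5, flow now 13.
No augmenting path remains; maximum flow = 13.
In the residual graph, reachable from Plant: {Plant, v1, v3}.
Min-cut edges: Plant→v2 (8), v3→v5 (5); capacity 8 + 5 = 13.
Cut capacity 17 exceeds the max flow 13, so it is not minimum.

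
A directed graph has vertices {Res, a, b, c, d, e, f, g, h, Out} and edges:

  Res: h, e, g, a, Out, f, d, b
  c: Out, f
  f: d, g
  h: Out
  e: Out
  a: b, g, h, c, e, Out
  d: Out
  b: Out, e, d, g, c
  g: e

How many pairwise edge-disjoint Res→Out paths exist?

6

Assign every edge capacity 1; by Menger, the answer equals the max flow.
Path Res→Out (+1); total 1.
Path Res→a→Out (+1); total 2.
Path Res→b→Out (+1); total 3.
Path Res→d→Out (+1); total 4.
Path Res→e→Out (+1); total 5.
Path Res→h→Out (+1); total 6.
No residual Res→Out path; max flow = 6.
Certifying cut of size 6: {Res→Out, Res→a, Res→b, Res→h, d→Out, e→Out}.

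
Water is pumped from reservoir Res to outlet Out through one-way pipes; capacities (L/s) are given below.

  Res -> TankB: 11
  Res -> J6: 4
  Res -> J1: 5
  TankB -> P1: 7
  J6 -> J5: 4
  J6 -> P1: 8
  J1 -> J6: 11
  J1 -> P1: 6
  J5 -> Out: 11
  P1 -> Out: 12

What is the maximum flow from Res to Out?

Augment Res→TankB→P1→Out: bottleneck 7, flow now 7.
Augment Res→J6→J5→Out: bottleneck 4, flow now 11.
Augment Res→J1→P1→Out: bottleneck 5, flow now 16.
No augmenting path remains; maximum flow = 16.
In the residual graph, reachable from Res: {Res, TankB}.
Min-cut edges: Res→J6 (4), Res→J1 (5), TankB→P1 (7); capacity 4 + 5 + 7 = 16.
This cut is saturated, so no flow can exceed 16.

16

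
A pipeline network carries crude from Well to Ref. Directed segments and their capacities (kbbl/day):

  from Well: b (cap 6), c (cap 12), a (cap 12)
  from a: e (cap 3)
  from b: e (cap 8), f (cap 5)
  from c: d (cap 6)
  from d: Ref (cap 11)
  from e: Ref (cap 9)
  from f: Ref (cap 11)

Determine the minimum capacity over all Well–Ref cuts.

Augment Well→a→e→Ref: bottleneck 3, flow now 3.
Augment Well→b→e→Ref: bottleneck 6, flow now 9.
Augment Well→c→d→Ref: bottleneck 6, flow now 15.
No augmenting path remains; maximum flow = 15.
By max-flow min-cut, the minimum cut capacity equals the max flow.
In the residual graph, reachable from Well: {Well, a, c}.
Min-cut edges: Well→b (6), a→e (3), c→d (6); capacity 6 + 3 + 6 = 15.

15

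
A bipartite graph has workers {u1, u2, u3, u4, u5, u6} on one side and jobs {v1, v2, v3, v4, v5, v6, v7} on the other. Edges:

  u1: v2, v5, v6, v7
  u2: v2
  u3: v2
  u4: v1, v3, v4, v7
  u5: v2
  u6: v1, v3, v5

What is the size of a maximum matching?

Unit-capacity flow: source→left, listed edges, right→sink; max matching = max flow.
Augmenting path u1→v2 (+1); matched 1.
Augmenting path u4→v1 (+1); matched 2.
Augmenting path u6→v3 (+1); matched 3.
Augmenting path u2→v2→u1→v5 (+1); matched 4.
No augmenting path remains; maximum matching = 4.
König certificate: {u1, u4, u6, v2} is a vertex cover of size 4 (every listed pair touches it), so no matching can be larger.

4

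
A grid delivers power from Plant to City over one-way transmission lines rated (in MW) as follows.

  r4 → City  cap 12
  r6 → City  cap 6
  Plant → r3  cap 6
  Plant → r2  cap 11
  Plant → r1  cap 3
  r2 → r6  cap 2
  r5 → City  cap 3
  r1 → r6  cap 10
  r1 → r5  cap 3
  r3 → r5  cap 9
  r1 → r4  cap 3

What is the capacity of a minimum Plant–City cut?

Augment Plant→r1→r4→City: bottleneck 3, flow now 3.
Augment Plant→r2→r6→City: bottleneck 2, flow now 5.
Augment Plant→r3→r5→City: bottleneck 3, flow now 8.
No augmenting path remains; maximum flow = 8.
By max-flow min-cut, the minimum cut capacity equals the max flow.
In the residual graph, reachable from Plant: {Plant, r2, r3, r5}.
Min-cut edges: Plant→r1 (3), r2→r6 (2), r5→City (3); capacity 3 + 2 + 3 = 8.

8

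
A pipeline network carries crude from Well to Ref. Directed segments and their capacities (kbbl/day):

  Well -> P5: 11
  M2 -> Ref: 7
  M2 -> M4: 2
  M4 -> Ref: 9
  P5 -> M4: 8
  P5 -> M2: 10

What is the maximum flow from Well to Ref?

11

Augment Well→P5→M4→Ref: bottleneck 8, flow now 8.
Augment Well→P5→M2→Ref: bottleneck 3, flow now 11.
No augmenting path remains; maximum flow = 11.
In the residual graph, reachable from Well: {Well}.
Min-cut edges: Well→P5 (11); capacity 11 = 11.
This cut is saturated, so no flow can exceed 11.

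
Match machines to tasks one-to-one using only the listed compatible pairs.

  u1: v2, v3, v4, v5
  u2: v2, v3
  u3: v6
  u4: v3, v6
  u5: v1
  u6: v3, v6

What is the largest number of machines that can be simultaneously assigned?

Unit-capacity flow: source→left, listed edges, right→sink; max matching = max flow.
Augmenting path u1→v2 (+1); matched 1.
Augmenting path u2→v3 (+1); matched 2.
Augmenting path u3→v6 (+1); matched 3.
Augmenting path u5→v1 (+1); matched 4.
Augmenting path u4→v3→u2→v2→u1→v4 (+1); matched 5.
No augmenting path remains; maximum matching = 5.
König certificate: {u1, u2, u5, v3, v6} is a vertex cover of size 5 (every listed pair touches it), so no matching can be larger.

5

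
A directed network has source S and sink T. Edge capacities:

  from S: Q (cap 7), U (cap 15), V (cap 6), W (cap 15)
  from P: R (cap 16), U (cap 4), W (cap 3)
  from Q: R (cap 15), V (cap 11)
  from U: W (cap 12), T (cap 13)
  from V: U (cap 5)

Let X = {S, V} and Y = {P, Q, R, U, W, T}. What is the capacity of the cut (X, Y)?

42

Edges leaving {S, V}: S→Q (7), S→U (15), S→W (15), V→U (5).
Cut capacity = 7 + 15 + 15 + 5 = 42.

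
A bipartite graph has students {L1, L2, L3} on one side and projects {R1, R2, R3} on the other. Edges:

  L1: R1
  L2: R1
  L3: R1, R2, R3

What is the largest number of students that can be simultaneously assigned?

2

Unit-capacity flow: source→left, listed edges, right→sink; max matching = max flow.
Augmenting path L1→R1 (+1); matched 1.
Augmenting path L3→R2 (+1); matched 2.
No augmenting path remains; maximum matching = 2.
König certificate: {L3, R1} is a vertex cover of size 2 (every listed pair touches it), so no matching can be larger.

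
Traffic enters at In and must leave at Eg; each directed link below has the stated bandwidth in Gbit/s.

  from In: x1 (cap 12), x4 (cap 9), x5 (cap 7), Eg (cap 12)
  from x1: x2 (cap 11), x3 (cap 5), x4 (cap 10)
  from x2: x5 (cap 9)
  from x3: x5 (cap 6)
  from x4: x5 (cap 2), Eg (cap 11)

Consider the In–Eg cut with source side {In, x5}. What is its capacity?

Edges leaving {In, x5}: In→x1 (12), In→x4 (9), In→Eg (12).
Cut capacity = 12 + 9 + 12 = 33.

33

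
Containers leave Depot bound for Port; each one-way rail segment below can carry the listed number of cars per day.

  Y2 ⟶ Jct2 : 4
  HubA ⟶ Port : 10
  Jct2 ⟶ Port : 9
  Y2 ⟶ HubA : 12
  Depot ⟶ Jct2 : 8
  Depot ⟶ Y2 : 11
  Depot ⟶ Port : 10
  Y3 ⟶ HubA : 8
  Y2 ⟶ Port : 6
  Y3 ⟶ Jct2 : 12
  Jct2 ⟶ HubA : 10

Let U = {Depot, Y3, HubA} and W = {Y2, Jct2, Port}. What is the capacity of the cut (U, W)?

51

Edges leaving {Depot, Y3, HubA}: Depot→Y2 (11), Depot→Jct2 (8), Depot→Port (10), Y3→Jct2 (12), HubA→Port (10).
Cut capacity = 11 + 8 + 10 + 12 + 10 = 51.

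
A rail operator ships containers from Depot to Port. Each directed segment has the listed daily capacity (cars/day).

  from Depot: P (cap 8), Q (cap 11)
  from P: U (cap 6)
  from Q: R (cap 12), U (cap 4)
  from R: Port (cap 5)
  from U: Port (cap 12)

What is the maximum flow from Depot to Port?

Augment Depot→P→U→Port: bottleneck 6, flow now 6.
Augment Depot→Q→R→Port: bottleneck 5, flow now 11.
Augment Depot→Q→U→Port: bottleneck 4, flow now 15.
No augmenting path remains; maximum flow = 15.
In the residual graph, reachable from Depot: {Depot, P, Q, R}.
Min-cut edges: P→U (6), Q→U (4), R→Port (5); capacity 6 + 4 + 5 = 15.
This cut is saturated, so no flow can exceed 15.

15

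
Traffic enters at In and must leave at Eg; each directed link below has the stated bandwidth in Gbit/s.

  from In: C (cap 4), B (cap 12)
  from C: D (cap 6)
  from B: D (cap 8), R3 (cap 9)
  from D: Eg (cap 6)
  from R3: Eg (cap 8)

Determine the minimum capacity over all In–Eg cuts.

Augment In→C→D→Eg: bottleneck 4, flow now 4.
Augment In→B→D→Eg: bottleneck 2, flow now 6.
Augment In→B→R3→Eg: bottleneck 8, flow now 14.
No augmenting path remains; maximum flow = 14.
By max-flow min-cut, the minimum cut capacity equals the max flow.
In the residual graph, reachable from In: {In, C, B, D, R3}.
Min-cut edges: D→Eg (6), R3→Eg (8); capacity 6 + 8 = 14.

14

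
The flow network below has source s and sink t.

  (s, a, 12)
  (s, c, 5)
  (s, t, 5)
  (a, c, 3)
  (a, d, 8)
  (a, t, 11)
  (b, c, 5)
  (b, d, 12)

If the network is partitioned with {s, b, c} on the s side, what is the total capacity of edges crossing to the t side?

29

Edges leaving {s, b, c}: s→a (12), s→t (5), b→d (12).
Cut capacity = 12 + 5 + 12 = 29.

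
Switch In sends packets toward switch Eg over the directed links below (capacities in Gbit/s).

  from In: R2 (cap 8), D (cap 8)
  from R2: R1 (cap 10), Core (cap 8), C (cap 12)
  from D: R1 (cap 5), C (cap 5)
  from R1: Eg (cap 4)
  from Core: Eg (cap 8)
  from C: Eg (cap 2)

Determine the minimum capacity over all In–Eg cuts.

Augment In→R2→R1→Eg: bottleneck 4, flow now 4.
Augment In→R2→Core→Eg: bottleneck 4, flow now 8.
Augment In→D→C→Eg: bottleneck 2, flow now 10.
Augment In→D→R1→R2→Core→Eg: bottleneck 4, flow now 14. (uses reverse residual edge)
No augmenting path remains; maximum flow = 14.
By max-flow min-cut, the minimum cut capacity equals the max flow.
In the residual graph, reachable from In: {In, D, R1, C}.
Min-cut edges: In→R2 (8), R1→Eg (4), C→Eg (2); capacity 8 + 4 + 2 = 14.

14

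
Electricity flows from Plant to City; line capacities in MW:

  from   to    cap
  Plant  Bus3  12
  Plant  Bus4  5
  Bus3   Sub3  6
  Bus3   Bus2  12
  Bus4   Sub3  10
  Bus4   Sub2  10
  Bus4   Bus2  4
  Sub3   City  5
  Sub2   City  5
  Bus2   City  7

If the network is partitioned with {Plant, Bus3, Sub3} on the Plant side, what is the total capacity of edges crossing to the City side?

Edges leaving {Plant, Bus3, Sub3}: Plant→Bus4 (5), Bus3→Bus2 (12), Sub3→City (5).
Cut capacity = 5 + 12 + 5 = 22.

22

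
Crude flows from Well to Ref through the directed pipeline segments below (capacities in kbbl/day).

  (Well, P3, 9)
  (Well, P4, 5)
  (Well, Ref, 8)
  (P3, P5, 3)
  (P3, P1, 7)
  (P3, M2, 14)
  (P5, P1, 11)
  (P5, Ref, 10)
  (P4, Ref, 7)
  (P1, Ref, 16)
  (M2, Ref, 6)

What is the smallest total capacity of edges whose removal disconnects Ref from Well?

Augment Well→Ref: bottleneck 8, flow now 8.
Augment Well→P4→Ref: bottleneck 5, flow now 13.
Augment Well→P3→P5→Ref: bottleneck 3, flow now 16.
Augment Well→P3→P1→Ref: bottleneck 6, flow now 22.
No augmenting path remains; maximum flow = 22.
By max-flow min-cut, the minimum cut capacity equals the max flow.
In the residual graph, reachable from Well: {Well}.
Min-cut edges: Well→P3 (9), Well→P4 (5), Well→Ref (8); capacity 9 + 5 + 8 = 22.

22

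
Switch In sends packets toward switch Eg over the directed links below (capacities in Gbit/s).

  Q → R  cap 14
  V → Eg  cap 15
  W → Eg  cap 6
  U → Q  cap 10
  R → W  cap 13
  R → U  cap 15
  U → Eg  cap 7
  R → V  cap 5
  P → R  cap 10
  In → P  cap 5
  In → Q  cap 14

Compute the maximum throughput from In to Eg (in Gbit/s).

Augment In→P→R→U→Eg: bottleneck 5, flow now 5.
Augment In→Q→R→U→Eg: bottleneck 2, flow now 7.
Augment In→Q→R→V→Eg: bottleneck 5, flow now 12.
Augment In→Q→R→W→Eg: bottleneck 6, flow now 18.
No augmenting path remains; maximum flow = 18.
In the residual graph, reachable from In: {In, P, Q, R, U, W}.
Min-cut edges: R→V (5), U→Eg (7), W→Eg (6); capacity 5 + 7 + 6 = 18.
This cut is saturated, so no flow can exceed 18.

18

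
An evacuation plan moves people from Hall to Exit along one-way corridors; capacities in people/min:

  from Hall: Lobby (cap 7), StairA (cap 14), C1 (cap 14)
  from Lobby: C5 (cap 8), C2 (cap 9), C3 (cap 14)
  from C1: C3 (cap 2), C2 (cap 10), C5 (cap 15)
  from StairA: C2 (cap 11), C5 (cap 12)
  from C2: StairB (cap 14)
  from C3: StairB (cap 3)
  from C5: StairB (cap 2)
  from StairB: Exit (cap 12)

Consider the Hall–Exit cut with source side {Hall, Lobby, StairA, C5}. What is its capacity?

50

Edges leaving {Hall, Lobby, StairA, C5}: Hall→C1 (14), Lobby→C2 (9), Lobby→C3 (14), StairA→C2 (11), C5→StairB (2).
Cut capacity = 14 + 9 + 14 + 11 + 2 = 50.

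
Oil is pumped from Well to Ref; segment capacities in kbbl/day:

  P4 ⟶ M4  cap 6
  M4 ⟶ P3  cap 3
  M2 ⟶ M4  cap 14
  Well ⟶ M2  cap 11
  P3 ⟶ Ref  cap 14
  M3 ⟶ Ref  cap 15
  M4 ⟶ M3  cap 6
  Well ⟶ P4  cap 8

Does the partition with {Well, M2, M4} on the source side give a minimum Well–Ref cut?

No — its capacity is 17, but the minimum cut has capacity 9.

Given cut capacity: 8 + 6 + 3 = 17.
Augment Well→M2→M4→M3→Ref: bottleneck 6, flow now 6.
Augment Well→M2→M4→P3→Ref: bottleneck 3, flow now 9.
No augmenting path remains; maximum flow = 9.
In the residual graph, reachable from Well: {Well, M2, P4, M4}.
Min-cut edges: M4→M3 (6), M4→P3 (3); capacity 6 + 3 = 9.
Cut capacity 17 exceeds the max flow 9, so it is not minimum.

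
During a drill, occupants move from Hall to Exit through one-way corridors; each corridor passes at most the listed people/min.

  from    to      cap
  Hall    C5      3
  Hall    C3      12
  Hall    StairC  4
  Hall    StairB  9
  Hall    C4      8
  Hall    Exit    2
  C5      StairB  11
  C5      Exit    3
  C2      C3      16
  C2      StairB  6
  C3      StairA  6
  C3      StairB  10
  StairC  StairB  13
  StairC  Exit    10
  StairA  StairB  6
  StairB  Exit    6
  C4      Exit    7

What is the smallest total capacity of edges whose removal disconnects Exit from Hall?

Augment Hall→Exit: bottleneck 2, flow now 2.
Augment Hall→C5→Exit: bottleneck 3, flow now 5.
Augment Hall→StairC→Exit: bottleneck 4, flow now 9.
Augment Hall→StairB→Exit: bottleneck 6, flow now 15.
Augment Hall→C4→Exit: bottleneck 7, flow now 22.
No augmenting path remains; maximum flow = 22.
By max-flow min-cut, the minimum cut capacity equals the max flow.
In the residual graph, reachable from Hall: {Hall, C3, StairA, StairB, C4}.
Min-cut edges: Hall→C5 (3), Hall→StairC (4), Hall→Exit (2), StairB→Exit (6), C4→Exit (7); capacity 3 + 4 + 2 + 6 + 7 = 22.

22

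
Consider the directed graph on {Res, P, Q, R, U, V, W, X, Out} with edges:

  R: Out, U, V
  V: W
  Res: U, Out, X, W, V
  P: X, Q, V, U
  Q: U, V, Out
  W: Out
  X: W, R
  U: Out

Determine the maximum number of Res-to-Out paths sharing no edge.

Assign every edge capacity 1; by Menger, the answer equals the max flow.
Path Res→Out (+1); total 1.
Path Res→U→Out (+1); total 2.
Path Res→W→Out (+1); total 3.
Path Res→X→R→Out (+1); total 4.
No residual Res→Out path; max flow = 4.
Certifying cut of size 4: {Res→Out, Res→U, Res→X, W→Out}.

4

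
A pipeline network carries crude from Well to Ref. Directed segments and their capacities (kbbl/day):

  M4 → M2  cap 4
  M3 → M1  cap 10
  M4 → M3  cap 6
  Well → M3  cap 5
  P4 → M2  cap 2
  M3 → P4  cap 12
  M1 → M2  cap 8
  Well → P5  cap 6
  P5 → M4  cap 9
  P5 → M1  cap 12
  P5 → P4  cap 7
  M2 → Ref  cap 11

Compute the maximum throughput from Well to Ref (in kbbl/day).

11

Augment Well→P5→M1→M2→Ref: bottleneck 6, flow now 6.
Augment Well→M3→M1→M2→Ref: bottleneck 2, flow now 8.
Augment Well→M3→P4→M2→Ref: bottleneck 2, flow now 10.
Augment Well→M3→M1→P5→M4→M2→Ref: bottleneck 1, flow now 11. (uses reverse residual edge)
No augmenting path remains; maximum flow = 11.
In the residual graph, reachable from Well: {Well}.
Min-cut edges: Well→P5 (6), Well→M3 (5); capacity 6 + 5 = 11.
This cut is saturated, so no flow can exceed 11.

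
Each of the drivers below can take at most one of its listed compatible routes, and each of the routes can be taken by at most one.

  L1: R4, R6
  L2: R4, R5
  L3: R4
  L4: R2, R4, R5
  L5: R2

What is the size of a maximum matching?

4

Unit-capacity flow: source→left, listed edges, right→sink; max matching = max flow.
Augmenting path L1→R4 (+1); matched 1.
Augmenting path L2→R5 (+1); matched 2.
Augmenting path L4→R2 (+1); matched 3.
Augmenting path L3→R4→L1→R6 (+1); matched 4.
No augmenting path remains; maximum matching = 4.
König certificate: {L1, R2, R4, R5} is a vertex cover of size 4 (every listed pair touches it), so no matching can be larger.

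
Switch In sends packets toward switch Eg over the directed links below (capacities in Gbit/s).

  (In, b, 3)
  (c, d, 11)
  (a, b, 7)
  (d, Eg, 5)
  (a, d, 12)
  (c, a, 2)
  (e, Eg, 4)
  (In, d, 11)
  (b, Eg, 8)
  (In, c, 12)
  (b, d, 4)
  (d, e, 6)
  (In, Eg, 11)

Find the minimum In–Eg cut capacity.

Augment In→Eg: bottleneck 11, flow now 11.
Augment In→b→Eg: bottleneck 3, flow now 14.
Augment In→d→Eg: bottleneck 5, flow now 19.
Augment In→d→e→Eg: bottleneck 4, flow now 23.
Augment In→c→a→b→Eg: bottleneck 2, flow now 25.
No augmenting path remains; maximum flow = 25.
By max-flow min-cut, the minimum cut capacity equals the max flow.
In the residual graph, reachable from In: {In, c, d, e}.
Min-cut edges: In→b (3), In→Eg (11), c→a (2), d→Eg (5), e→Eg (4); capacity 3 + 11 + 2 + 5 + 4 = 25.

25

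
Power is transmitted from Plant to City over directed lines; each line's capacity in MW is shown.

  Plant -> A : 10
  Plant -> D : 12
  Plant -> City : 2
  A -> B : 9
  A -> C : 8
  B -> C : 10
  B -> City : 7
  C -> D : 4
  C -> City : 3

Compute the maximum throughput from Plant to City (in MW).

12

Augment Plant→City: bottleneck 2, flow now 2.
Augment Plant→A→B→City: bottleneck 7, flow now 9.
Augment Plant→A→C→City: bottleneck 3, flow now 12.
No augmenting path remains; maximum flow = 12.
In the residual graph, reachable from Plant: {Plant, D}.
Min-cut edges: Plant→A (10), Plant→City (2); capacity 10 + 2 = 12.
This cut is saturated, so no flow can exceed 12.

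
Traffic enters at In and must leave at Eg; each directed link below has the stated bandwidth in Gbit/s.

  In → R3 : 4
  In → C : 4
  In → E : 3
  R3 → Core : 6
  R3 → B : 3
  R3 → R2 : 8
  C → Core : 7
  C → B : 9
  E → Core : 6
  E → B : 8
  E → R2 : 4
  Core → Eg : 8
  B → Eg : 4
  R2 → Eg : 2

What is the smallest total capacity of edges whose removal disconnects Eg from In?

Augment In→R3→Core→Eg: bottleneck 4, flow now 4.
Augment In→C→Core→Eg: bottleneck 4, flow now 8.
Augment In→E→B→Eg: bottleneck 3, flow now 11.
No augmenting path remains; maximum flow = 11.
By max-flow min-cut, the minimum cut capacity equals the max flow.
In the residual graph, reachable from In: {In}.
Min-cut edges: In→R3 (4), In→C (4), In→E (3); capacity 4 + 4 + 3 = 11.

11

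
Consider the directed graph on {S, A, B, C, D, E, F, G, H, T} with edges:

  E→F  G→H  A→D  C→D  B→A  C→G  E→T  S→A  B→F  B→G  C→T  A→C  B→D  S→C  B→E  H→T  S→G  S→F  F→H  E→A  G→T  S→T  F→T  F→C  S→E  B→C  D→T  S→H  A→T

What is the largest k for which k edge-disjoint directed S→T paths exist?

7

Assign every edge capacity 1; by Menger, the answer equals the max flow.
Path S→T (+1); total 1.
Path S→A→T (+1); total 2.
Path S→C→T (+1); total 3.
Path S→E→T (+1); total 4.
Path S→F→T (+1); total 5.
Path S→G→T (+1); total 6.
Path S→H→T (+1); total 7.
No residual S→T path; max flow = 7.
Certifying cut of size 7: {S→A, S→C, S→E, S→F, S→G, S→H, S→T}.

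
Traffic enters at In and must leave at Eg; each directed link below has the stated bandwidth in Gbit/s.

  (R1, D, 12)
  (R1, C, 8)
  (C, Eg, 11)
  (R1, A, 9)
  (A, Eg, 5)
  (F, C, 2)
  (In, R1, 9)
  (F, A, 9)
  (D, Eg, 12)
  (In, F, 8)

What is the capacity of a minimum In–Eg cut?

Augment In→F→A→Eg: bottleneck 5, flow now 5.
Augment In→F→C→Eg: bottleneck 2, flow now 7.
Augment In→R1→C→Eg: bottleneck 8, flow now 15.
Augment In→R1→D→Eg: bottleneck 1, flow now 16.
No augmenting path remains; maximum flow = 16.
By max-flow min-cut, the minimum cut capacity equals the max flow.
In the residual graph, reachable from In: {In, F, A}.
Min-cut edges: In→R1 (9), F→C (2), A→Eg (5); capacity 9 + 2 + 5 = 16.

16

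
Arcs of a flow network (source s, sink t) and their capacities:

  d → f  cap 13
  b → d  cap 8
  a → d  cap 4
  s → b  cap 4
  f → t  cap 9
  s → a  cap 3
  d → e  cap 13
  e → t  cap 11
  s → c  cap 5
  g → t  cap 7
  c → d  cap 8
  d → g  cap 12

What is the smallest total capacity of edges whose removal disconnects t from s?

12

Augment s→a→d→e→t: bottleneck 3, flow now 3.
Augment s→b→d→e→t: bottleneck 4, flow now 7.
Augment s→c→d→e→t: bottleneck 4, flow now 11.
Augment s→c→d→f→t: bottleneck 1, flow now 12.
No augmenting path remains; maximum flow = 12.
By max-flow min-cut, the minimum cut capacity equals the max flow.
In the residual graph, reachable from s: {s}.
Min-cut edges: s→a (3), s→b (4), s→c (5); capacity 3 + 4 + 5 = 12.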